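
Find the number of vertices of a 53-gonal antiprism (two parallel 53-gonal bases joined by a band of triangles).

106

An antiprism on an n-gon has two n-gon caps and 2n triangles: V = 2·53 = 106, E = 4·53 = 212, F = 2·53 + 2 = 108.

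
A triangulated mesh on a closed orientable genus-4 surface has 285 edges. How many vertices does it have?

89

χ = 2 − 2·4 = -6, and every face is a triangle so 3F = 2E.
F = 2E/3 = 190. Then V = -6 + E − F = -6 + 285 − 190 = 89.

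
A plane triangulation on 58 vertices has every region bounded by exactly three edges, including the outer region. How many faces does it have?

112

In a plane triangulation 3F = 2E and V − E + F = 2, so F = 2V − 4 = 2·58 − 4 = 112.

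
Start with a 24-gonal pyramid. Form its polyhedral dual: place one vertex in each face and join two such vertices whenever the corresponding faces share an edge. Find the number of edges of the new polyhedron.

48

The base solid has V = 25, E = 48, F = 25.
The dual swaps V and F and preserves E: V′ = F = 25, E′ = E = 48, F′ = V = 25.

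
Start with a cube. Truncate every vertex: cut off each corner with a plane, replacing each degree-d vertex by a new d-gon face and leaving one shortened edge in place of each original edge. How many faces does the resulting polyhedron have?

14

The base solid has V = 8, E = 12, F = 6.
Truncation replaces each original edge-end by a new vertex, so V′ = 2E = 24.
Each original edge survives, and each old vertex of degree d contributes d new edges; summing degrees gives Σd = 2E, so E′ = E + 2E = 3E = 36.
Each original face survives and each original vertex becomes one new face: F′ = F + V = 14.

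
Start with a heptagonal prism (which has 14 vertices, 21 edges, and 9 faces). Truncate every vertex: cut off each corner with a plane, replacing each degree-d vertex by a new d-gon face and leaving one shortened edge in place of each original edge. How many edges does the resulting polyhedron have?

63

Truncation replaces each original edge-end by a new vertex, so V′ = 2E = 42.
Each original edge survives, and each old vertex of degree d contributes d new edges; summing degrees gives Σd = 2E, so E′ = E + 2E = 3E = 63.
Each original face survives and each original vertex becomes one new face: F′ = F + V = 23.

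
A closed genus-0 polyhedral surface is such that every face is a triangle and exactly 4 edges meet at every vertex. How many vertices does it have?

Each face has 3 edges and each edge borders two faces, so 2E = 3F.
Each vertex has degree 4, so 4V = 2E and hence V = 3F/4.
Euler: V − E + F = 2 ⇒ (3F/4) − (3F/2) + F = 2.
Multiply by 8: (6 − 12 + 8)F = 16, i.e. 2F = 16.
So F = 8, E = 3·8/2 = 12, V = 3·8/4 = 6.

6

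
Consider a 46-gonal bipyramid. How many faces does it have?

A bipyramid over an n-gon has 2n triangular faces and n + 2 vertices: V = 46 + 2 = 48, E = 3·46 = 138, F = 2·46 = 92.
Check: V − E + F = 48 − 138 + 92 = 2.

92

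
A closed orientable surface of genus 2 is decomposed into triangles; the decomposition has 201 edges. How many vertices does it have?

χ = 2 − 2·2 = -2, and every face is a triangle so 3F = 2E.
F = 2E/3 = 134. Then V = -2 + E − F = -2 + 201 − 134 = 65.

65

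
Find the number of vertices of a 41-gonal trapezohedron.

84

The n-trapezohedron (dual of the n-antiprism) has V = 2·41 + 2 = 84, E = 4·41 = 164, F = 2·41 = 82.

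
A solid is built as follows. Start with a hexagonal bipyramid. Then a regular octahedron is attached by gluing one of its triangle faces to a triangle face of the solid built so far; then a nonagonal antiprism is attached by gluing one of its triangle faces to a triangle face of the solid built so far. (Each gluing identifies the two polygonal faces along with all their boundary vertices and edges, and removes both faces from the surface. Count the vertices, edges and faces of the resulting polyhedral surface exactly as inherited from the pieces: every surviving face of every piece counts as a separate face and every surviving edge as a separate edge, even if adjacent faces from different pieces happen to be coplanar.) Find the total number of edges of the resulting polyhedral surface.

60

A hexagonal bipyramid: V=8, E=18, F=12.
Attach a regular octahedron (V=6, E=12, F=8) along a 3-gon: merge 3 vertices and 3 edges, delete both glued faces → V=11, E=27, F=18.
Attach a nonagonal antiprism (V=18, E=36, F=20) along a 3-gon: merge 3 vertices and 3 edges, delete both glued faces → V=26, E=60, F=36.
Check: V − E + F = 26 − 60 + 36 = 2.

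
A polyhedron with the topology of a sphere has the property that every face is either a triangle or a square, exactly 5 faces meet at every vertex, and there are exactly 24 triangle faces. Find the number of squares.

Let x be the number of squares; then F = 24 + x.
Edge–face incidences: 2E = 3·24 + 4·x = 72 + 4x.
Every vertex has degree 5, so 5V = 2E.
Euler: V − E + F = 2 ⇒ (2E)/5 − E + (24 + x) = 2.
Multiply by 10: 2·(2E) − 5·(2E) + 10·(24 + x) = 20, i.e. 240 + 10x − 3·(72 + 4x) = 20.
Collecting terms: −2x + 24 = 20, so −2x = −4, so x = 2.
Then 2E = 72 + 4·2 = 80, so E = 40, V = 2E/5 = 16, F = 24 + 2 = 26.

2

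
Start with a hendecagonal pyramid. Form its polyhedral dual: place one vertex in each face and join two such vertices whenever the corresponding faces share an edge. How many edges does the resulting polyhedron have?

The base solid has V = 12, E = 22, F = 12.
The dual swaps V and F and preserves E: V′ = F = 12, E′ = E = 22, F′ = V = 12.

22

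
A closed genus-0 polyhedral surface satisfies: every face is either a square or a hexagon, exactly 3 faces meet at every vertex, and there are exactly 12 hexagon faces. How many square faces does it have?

6

Let x be the number of squares; then F = 12 + x.
Edge–face incidences: 2E = 6·12 + 4·x = 72 + 4x.
Every vertex has degree 3, so 3V = 2E.
Euler: V − E + F = 2 ⇒ (2E)/3 − E + (12 + x) = 2.
Multiply by 6: 2·(2E) − 3·(2E) + 6·(12 + x) = 12, i.e. 72 + 6x − (72 + 4x) = 12.
Collecting terms: 2x = 12, so x = 6.
Then 2E = 72 + 4·6 = 96, so E = 48, V = 2E/3 = 32, F = 12 + 6 = 18.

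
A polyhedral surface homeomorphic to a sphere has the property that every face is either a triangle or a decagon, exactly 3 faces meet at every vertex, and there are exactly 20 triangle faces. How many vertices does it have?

Let x be the number of decagons; then F = 20 + x.
Edge–face incidences: 2E = 3·20 + 10·x = 60 + 10x.
Every vertex has degree 3, so 3V = 2E.
Euler: V − E + F = 2 ⇒ (2E)/3 − E + (20 + x) = 2.
Multiply by 6: 2·(2E) − 3·(2E) + 6·(20 + x) = 12, i.e. 120 + 6x − (60 + 10x) = 12.
Collecting terms: −4x + 60 = 12, so −4x = −48, so x = 12.
Then 2E = 60 + 10·12 = 180, so E = 90, V = 2E/3 = 60, F = 20 + 12 = 32.

60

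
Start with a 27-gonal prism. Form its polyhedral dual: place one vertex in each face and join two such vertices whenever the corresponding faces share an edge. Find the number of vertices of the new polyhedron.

The base solid has V = 54, E = 81, F = 29.
The dual swaps V and F and preserves E: V′ = F = 29, E′ = E = 81, F′ = V = 54.

29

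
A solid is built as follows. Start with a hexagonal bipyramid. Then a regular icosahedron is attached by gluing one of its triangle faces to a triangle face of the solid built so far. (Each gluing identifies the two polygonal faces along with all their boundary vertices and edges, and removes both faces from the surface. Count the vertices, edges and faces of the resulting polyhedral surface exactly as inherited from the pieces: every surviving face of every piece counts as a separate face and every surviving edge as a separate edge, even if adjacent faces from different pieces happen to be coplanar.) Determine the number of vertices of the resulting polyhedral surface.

17

A hexagonal bipyramid: V=8, E=18, F=12.
Attach a regular icosahedron (V=12, E=30, F=20) along a 3-gon: merge 3 vertices and 3 edges, delete both glued faces → V=17, E=45, F=30.
Check: V − E + F = 17 − 45 + 30 = 2.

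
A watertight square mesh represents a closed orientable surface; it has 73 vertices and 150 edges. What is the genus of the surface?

Every face is a square and each edge borders two faces, so 4F = 2·150, giving F = 75.
χ = V − E + F = 73 − 150 + 75 = -2.
For a closed orientable surface χ = 2 − 2g, so g = (2 − (-2))/2 = 2.

2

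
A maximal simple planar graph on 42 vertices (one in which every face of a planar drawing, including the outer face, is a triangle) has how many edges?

In a plane triangulation 3F = 2E and V − E + F = 2, so E = 3V − 6 = 3·42 − 6 = 120.

120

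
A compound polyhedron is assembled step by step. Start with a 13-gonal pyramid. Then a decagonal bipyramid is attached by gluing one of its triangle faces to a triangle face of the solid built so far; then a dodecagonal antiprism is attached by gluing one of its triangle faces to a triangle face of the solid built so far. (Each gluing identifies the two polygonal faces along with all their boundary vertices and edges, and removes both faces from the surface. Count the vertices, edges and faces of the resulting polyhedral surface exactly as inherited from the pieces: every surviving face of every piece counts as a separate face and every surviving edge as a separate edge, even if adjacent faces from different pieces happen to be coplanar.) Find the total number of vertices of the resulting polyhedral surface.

44

A 13-gonal pyramid: V=14, E=26, F=14.
Attach a decagonal bipyramid (V=12, E=30, F=20) along a 3-gon: merge 3 vertices and 3 edges, delete both glued faces → V=23, E=53, F=32.
Attach a dodecagonal antiprism (V=24, E=48, F=26) along a 3-gon: merge 3 vertices and 3 edges, delete both glued faces → V=44, E=98, F=56.
Check: V − E + F = 44 − 98 + 56 = 2.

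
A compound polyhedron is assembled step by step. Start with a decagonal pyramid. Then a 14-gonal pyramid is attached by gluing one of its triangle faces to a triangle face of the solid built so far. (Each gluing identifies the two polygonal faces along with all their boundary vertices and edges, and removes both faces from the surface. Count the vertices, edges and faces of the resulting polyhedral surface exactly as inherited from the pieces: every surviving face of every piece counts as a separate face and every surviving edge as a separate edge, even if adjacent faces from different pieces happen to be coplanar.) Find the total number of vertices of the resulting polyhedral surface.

23

A decagonal pyramid: V=11, E=20, F=11.
Attach a 14-gonal pyramid (V=15, E=28, F=15) along a 3-gon: merge 3 vertices and 3 edges, delete both glued faces → V=23, E=45, F=24.
Check: V − E + F = 23 − 45 + 24 = 2.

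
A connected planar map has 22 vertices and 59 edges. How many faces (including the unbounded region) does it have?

Euler's formula for a connected plane graph: V − E + F = 2, so F = 2 − 22 + 59 = 39.

39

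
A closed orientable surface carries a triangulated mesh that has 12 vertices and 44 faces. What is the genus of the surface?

Every face is a triangle, so 2E = 3·44 = 132, giving E = 66.
χ = V − E + F = 12 − 66 + 44 = -10.
For a closed orientable surface χ = 2 − 2g, so g = (2 − (-10))/2 = 6.

6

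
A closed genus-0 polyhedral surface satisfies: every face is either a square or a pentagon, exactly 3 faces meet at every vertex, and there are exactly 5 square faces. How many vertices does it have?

10

Let x be the number of pentagons; then F = 5 + x.
Edge–face incidences: 2E = 4·5 + 5·x = 20 + 5x.
Every vertex has degree 3, so 3V = 2E.
Euler: V − E + F = 2 ⇒ (2E)/3 − E + (5 + x) = 2.
Multiply by 6: 2·(2E) − 3·(2E) + 6·(5 + x) = 12, i.e. 30 + 6x − (20 + 5x) = 12.
Collecting terms: x + 10 = 12, so x = 2.
Then 2E = 20 + 5·2 = 30, so E = 15, V = 2E/3 = 10, F = 5 + 2 = 7.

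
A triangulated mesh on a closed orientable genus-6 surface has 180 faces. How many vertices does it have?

χ = 2 − 2·6 = -10, and every face is a triangle so 3F = 2E.
E = 3·180/2 = 270. Then V = -10 + E − F = -10 + 270 − 180 = 80.

80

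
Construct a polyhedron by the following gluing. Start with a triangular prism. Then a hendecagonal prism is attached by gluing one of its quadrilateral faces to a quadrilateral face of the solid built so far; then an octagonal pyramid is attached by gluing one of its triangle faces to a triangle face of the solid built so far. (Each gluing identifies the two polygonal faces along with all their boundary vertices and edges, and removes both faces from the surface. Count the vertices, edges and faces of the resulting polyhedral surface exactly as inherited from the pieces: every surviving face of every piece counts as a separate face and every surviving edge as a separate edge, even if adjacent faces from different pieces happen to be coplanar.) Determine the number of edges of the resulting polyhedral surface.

51

A triangular prism: V=6, E=9, F=5.
Attach a hendecagonal prism (V=22, E=33, F=13) along a 4-gon: merge 4 vertices and 4 edges, delete both glued faces → V=24, E=38, F=16.
Attach an octagonal pyramid (V=9, E=16, F=9) along a 3-gon: merge 3 vertices and 3 edges, delete both glued faces → V=30, E=51, F=23.
Check: V − E + F = 30 − 51 + 23 = 2.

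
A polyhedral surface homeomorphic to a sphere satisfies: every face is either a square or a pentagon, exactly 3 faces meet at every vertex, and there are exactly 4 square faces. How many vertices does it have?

12

Let x be the number of pentagons; then F = 4 + x.
Edge–face incidences: 2E = 4·4 + 5·x = 16 + 5x.
Every vertex has degree 3, so 3V = 2E.
Euler: V − E + F = 2 ⇒ (2E)/3 − E + (4 + x) = 2.
Multiply by 6: 2·(2E) − 3·(2E) + 6·(4 + x) = 12, i.e. 24 + 6x − (16 + 5x) = 12.
Collecting terms: x + 8 = 12, so x = 4.
Then 2E = 16 + 5·4 = 36, so E = 18, V = 2E/3 = 12, F = 4 + 4 = 8.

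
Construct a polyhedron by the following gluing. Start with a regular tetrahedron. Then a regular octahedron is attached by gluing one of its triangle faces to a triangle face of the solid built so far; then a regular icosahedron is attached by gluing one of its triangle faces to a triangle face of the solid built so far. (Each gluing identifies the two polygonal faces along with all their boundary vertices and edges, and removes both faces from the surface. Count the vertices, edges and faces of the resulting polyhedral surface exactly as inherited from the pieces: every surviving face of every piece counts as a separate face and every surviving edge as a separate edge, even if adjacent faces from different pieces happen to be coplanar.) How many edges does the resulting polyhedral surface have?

A regular tetrahedron: V=4, E=6, F=4.
Attach a regular octahedron (V=6, E=12, F=8) along a 3-gon: merge 3 vertices and 3 edges, delete both glued faces → V=7, E=15, F=10.
Attach a regular icosahedron (V=12, E=30, F=20) along a 3-gon: merge 3 vertices and 3 edges, delete both glued faces → V=16, E=42, F=28.
Check: V − E + F = 16 − 42 + 28 = 2.

42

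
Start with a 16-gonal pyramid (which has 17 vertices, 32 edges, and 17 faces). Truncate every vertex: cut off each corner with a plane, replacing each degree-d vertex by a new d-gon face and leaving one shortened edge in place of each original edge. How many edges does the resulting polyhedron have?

96

Truncation replaces each original edge-end by a new vertex, so V′ = 2E = 64.
Each original edge survives, and each old vertex of degree d contributes d new edges; summing degrees gives Σd = 2E, so E′ = E + 2E = 3E = 96.
Each original face survives and each original vertex becomes one new face: F′ = F + V = 34.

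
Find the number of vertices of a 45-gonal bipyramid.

47

A bipyramid over an n-gon has 2n triangular faces and n + 2 vertices: V = 45 + 2 = 47, E = 3·45 = 135, F = 2·45 = 90.
Check: V − E + F = 47 − 135 + 90 = 2.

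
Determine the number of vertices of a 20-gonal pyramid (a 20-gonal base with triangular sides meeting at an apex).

A pyramid on an n-gon base has one n-gon and n triangles: V = 20 + 1 = 21, E = 2·20 = 40, F = 20 + 1 = 21.

21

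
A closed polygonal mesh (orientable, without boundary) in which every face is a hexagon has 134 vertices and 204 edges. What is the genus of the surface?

2

Every face is a hexagon and each edge borders two faces, so 6F = 2·204, giving F = 68.
χ = V − E + F = 134 − 204 + 68 = -2.
For a closed orientable surface χ = 2 − 2g, so g = (2 − (-2))/2 = 2.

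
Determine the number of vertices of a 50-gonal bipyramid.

52

A bipyramid over an n-gon has 2n triangular faces and n + 2 vertices: V = 50 + 2 = 52, E = 3·50 = 150, F = 2·50 = 100.
Check: V − E + F = 52 − 150 + 100 = 2.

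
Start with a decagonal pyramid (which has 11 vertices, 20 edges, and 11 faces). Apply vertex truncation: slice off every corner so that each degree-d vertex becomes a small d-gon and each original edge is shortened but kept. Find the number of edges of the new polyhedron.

Truncation replaces each original edge-end by a new vertex, so V′ = 2E = 40.
Each original edge survives, and each old vertex of degree d contributes d new edges; summing degrees gives Σd = 2E, so E′ = E + 2E = 3E = 60.
Each original face survives and each original vertex becomes one new face: F′ = F + V = 22.

60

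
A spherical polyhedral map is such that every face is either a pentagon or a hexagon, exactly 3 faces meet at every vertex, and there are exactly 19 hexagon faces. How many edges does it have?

Let x be the number of pentagons; then F = 19 + x.
Edge–face incidences: 2E = 6·19 + 5·x = 114 + 5x.
Every vertex has degree 3, so 3V = 2E.
Euler: V − E + F = 2 ⇒ (2E)/3 − E + (19 + x) = 2.
Multiply by 6: 2·(2E) − 3·(2E) + 6·(19 + x) = 12, i.e. 114 + 6x − (114 + 5x) = 12.
Collecting terms: x = 12.
Then 2E = 114 + 5·12 = 174, so E = 87, V = 2E/3 = 58, F = 19 + 12 = 31.

87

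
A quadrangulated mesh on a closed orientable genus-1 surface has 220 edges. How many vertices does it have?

110

χ = 2 − 2·1 = 0, and every face is a square so 4F = 2E.
F = 2E/4 = 110. Then V = 0 + E − F = 0 + 220 − 110 = 110.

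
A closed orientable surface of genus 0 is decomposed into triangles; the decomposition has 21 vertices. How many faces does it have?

χ = 2 − 2·0 = 2, and every face is a triangle so 3F = 2E.
V − E + F = 2 with E = 3F/2 gives 21 − (3/2 − 1)·F = 2, so F = 38 and E = 57.

38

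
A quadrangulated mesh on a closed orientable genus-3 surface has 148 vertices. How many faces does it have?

χ = 2 − 2·3 = -4, and every face is a square so 4F = 2E.
V − E + F = -4 with E = 4F/2 gives 148 − (4/2 − 1)·F = -4, so F = 152 and E = 304.

152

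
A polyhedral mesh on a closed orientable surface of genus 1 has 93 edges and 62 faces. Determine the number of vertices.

31

For a closed orientable surface of genus 1, χ = 2 − 2·1 = 0.
V = 0 + E − F = 0 + 93 − 62 = 31.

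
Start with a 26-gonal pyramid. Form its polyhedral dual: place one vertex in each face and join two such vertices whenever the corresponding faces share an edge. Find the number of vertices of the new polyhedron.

The base solid has V = 27, E = 52, F = 27.
The dual swaps V and F and preserves E: V′ = F = 27, E′ = E = 52, F′ = V = 27.

27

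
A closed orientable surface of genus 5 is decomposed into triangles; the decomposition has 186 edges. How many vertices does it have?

χ = 2 − 2·5 = -8, and every face is a triangle so 3F = 2E.
F = 2E/3 = 124. Then V = -8 + E − F = -8 + 186 − 124 = 54.

54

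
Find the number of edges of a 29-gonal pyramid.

58

A pyramid on an n-gon base has one n-gon and n triangles: V = 29 + 1 = 30, E = 2·29 = 58, F = 29 + 1 = 30.
Check: V − E + F = 30 − 58 + 30 = 2.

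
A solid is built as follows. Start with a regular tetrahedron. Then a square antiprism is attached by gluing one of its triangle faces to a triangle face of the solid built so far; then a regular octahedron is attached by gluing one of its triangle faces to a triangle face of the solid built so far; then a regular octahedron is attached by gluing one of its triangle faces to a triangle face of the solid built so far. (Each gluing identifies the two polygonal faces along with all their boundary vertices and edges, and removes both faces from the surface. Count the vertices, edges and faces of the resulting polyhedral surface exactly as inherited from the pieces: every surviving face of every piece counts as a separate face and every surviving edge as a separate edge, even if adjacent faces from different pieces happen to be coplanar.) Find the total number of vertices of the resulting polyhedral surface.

15

A regular tetrahedron: V=4, E=6, F=4.
Attach a square antiprism (V=8, E=16, F=10) along a 3-gon: merge 3 vertices and 3 edges, delete both glued faces → V=9, E=19, F=12.
Attach a regular octahedron (V=6, E=12, F=8) along a 3-gon: merge 3 vertices and 3 edges, delete both glued faces → V=12, E=28, F=18.
Attach a regular octahedron (V=6, E=12, F=8) along a 3-gon: merge 3 vertices and 3 edges, delete both glued faces → V=15, E=37, F=24.
Check: V − E + F = 15 − 37 + 24 = 2.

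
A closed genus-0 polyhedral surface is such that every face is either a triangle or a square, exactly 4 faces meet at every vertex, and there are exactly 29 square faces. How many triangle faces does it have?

8

Let x be the number of triangles; then F = 29 + x.
Edge–face incidences: 2E = 4·29 + 3·x = 116 + 3x.
Every vertex has degree 4, so 4V = 2E.
Euler: V − E + F = 2 ⇒ (2E)/4 − E + (29 + x) = 2.
Multiply by 8: 2·(2E) − 4·(2E) + 8·(29 + x) = 16, i.e. 232 + 8x − 2·(116 + 3x) = 16.
Collecting terms: 2x = 16, so x = 8.
Then 2E = 116 + 3·8 = 140, so E = 70, V = 2E/4 = 35, F = 29 + 8 = 37.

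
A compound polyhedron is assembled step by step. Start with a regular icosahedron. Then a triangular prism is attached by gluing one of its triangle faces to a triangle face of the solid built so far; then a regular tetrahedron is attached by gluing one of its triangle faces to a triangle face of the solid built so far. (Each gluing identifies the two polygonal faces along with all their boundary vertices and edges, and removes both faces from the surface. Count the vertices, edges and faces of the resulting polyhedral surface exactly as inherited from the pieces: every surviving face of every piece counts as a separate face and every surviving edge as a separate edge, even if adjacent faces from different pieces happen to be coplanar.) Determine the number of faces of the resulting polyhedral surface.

A regular icosahedron: V=12, E=30, F=20.
Attach a triangular prism (V=6, E=9, F=5) along a 3-gon: merge 3 vertices and 3 edges, delete both glued faces → V=15, E=36, F=23.
Attach a regular tetrahedron (V=4, E=6, F=4) along a 3-gon: merge 3 vertices and 3 edges, delete both glued faces → V=16, E=39, F=25.
Check: V − E + F = 16 − 39 + 25 = 2.

25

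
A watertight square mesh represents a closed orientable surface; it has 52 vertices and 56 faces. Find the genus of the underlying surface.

3

Every face is a square, so 2E = 4·56 = 224, giving E = 112.
χ = V − E + F = 52 − 112 + 56 = -4.
For a closed orientable surface χ = 2 − 2g, so g = (2 − (-4))/2 = 3.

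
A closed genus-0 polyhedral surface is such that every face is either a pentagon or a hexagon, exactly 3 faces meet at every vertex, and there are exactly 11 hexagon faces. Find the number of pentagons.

Let x be the number of pentagons; then F = 11 + x.
Edge–face incidences: 2E = 6·11 + 5·x = 66 + 5x.
Every vertex has degree 3, so 3V = 2E.
Euler: V − E + F = 2 ⇒ (2E)/3 − E + (11 + x) = 2.
Multiply by 6: 2·(2E) − 3·(2E) + 6·(11 + x) = 12, i.e. 66 + 6x − (66 + 5x) = 12.
Collecting terms: x = 12.
Then 2E = 66 + 5·12 = 126, so E = 63, V = 2E/3 = 42, F = 11 + 12 = 23.

12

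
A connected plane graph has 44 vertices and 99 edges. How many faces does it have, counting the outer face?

57

Euler's formula for a connected plane graph: V − E + F = 2, so F = 2 − 44 + 99 = 57.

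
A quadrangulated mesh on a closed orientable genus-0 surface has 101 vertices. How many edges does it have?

198

χ = 2 − 2·0 = 2, and every face is a square so 4F = 2E.
V − E + F = 2 with E = 4F/2 gives 101 − (4/2 − 1)·F = 2, so F = 99 and E = 198.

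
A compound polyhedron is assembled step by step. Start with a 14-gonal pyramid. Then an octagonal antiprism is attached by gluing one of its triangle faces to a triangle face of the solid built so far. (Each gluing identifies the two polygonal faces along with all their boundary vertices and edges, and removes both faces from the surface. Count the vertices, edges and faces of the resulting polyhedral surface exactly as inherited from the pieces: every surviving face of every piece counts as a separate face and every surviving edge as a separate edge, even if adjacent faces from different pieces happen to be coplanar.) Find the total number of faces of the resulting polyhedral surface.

A 14-gonal pyramid: V=15, E=28, F=15.
Attach an octagonal antiprism (V=16, E=32, F=18) along a 3-gon: merge 3 vertices and 3 edges, delete both glued faces → V=28, E=57, F=31.
Check: V − E + F = 28 − 57 + 31 = 2.

31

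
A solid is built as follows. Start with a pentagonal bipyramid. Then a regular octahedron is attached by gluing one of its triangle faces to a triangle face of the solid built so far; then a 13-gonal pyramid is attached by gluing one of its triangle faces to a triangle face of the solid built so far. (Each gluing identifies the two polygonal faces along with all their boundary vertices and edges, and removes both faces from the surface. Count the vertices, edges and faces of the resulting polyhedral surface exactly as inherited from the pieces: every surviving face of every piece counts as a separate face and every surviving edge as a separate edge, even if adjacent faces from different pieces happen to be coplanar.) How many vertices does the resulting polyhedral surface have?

A pentagonal bipyramid: V=7, E=15, F=10.
Attach a regular octahedron (V=6, E=12, F=8) along a 3-gon: merge 3 vertices and 3 edges, delete both glued faces → V=10, E=24, F=16.
Attach a 13-gonal pyramid (V=14, E=26, F=14) along a 3-gon: merge 3 vertices and 3 edges, delete both glued faces → V=21, E=47, F=28.
Check: V − E + F = 21 − 47 + 28 = 2.

21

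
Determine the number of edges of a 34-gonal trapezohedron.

The n-trapezohedron (dual of the n-antiprism) has V = 2·34 + 2 = 70, E = 4·34 = 136, F = 2·34 = 68.

136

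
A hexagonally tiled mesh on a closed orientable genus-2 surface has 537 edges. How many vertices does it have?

χ = 2 − 2·2 = -2, and every face is a hexagon so 6F = 2E.
F = 2E/6 = 179. Then V = -2 + E − F = -2 + 537 − 179 = 356.

356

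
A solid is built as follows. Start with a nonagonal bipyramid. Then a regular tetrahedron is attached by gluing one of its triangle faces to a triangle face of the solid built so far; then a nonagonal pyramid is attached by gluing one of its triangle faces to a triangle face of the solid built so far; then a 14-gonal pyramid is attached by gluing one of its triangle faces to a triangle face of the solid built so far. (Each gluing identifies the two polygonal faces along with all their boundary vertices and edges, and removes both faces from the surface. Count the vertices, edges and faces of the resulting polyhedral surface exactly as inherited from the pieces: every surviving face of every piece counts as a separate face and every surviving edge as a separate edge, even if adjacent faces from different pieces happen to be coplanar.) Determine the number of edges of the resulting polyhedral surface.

70

A nonagonal bipyramid: V=11, E=27, F=18.
Attach a regular tetrahedron (V=4, E=6, F=4) along a 3-gon: merge 3 vertices and 3 edges, delete both glued faces → V=12, E=30, F=20.
Attach a nonagonal pyramid (V=10, E=18, F=10) along a 3-gon: merge 3 vertices and 3 edges, delete both glued faces → V=19, E=45, F=28.
Attach a 14-gonal pyramid (V=15, E=28, F=15) along a 3-gon: merge 3 vertices and 3 edges, delete both glued faces → V=31, E=70, F=41.
Check: V − E + F = 31 − 70 + 41 = 2.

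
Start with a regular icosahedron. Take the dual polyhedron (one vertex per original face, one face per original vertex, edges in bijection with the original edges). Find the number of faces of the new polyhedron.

12

The base solid has V = 12, E = 30, F = 20.
The dual swaps V and F and preserves E: V′ = F = 20, E′ = E = 30, F′ = V = 12.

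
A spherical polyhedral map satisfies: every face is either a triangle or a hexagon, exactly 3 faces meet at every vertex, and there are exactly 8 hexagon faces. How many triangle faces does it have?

4

Let x be the number of triangles; then F = 8 + x.
Edge–face incidences: 2E = 6·8 + 3·x = 48 + 3x.
Every vertex has degree 3, so 3V = 2E.
Euler: V − E + F = 2 ⇒ (2E)/3 − E + (8 + x) = 2.
Multiply by 6: 2·(2E) − 3·(2E) + 6·(8 + x) = 12, i.e. 48 + 6x − (48 + 3x) = 12.
Collecting terms: 3x = 12, so x = 4.
Then 2E = 48 + 3·4 = 60, so E = 30, V = 2E/3 = 20, F = 8 + 4 = 12.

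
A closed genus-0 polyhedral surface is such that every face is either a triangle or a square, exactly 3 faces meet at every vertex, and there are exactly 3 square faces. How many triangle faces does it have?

Let x be the number of triangles; then F = 3 + x.
Edge–face incidences: 2E = 4·3 + 3·x = 12 + 3x.
Every vertex has degree 3, so 3V = 2E.
Euler: V − E + F = 2 ⇒ (2E)/3 − E + (3 + x) = 2.
Multiply by 6: 2·(2E) − 3·(2E) + 6·(3 + x) = 12, i.e. 18 + 6x − (12 + 3x) = 12.
Collecting terms: 3x + 6 = 12, so 3x = 6, so x = 2.
Then 2E = 12 + 3·2 = 18, so E = 9, V = 2E/3 = 6, F = 3 + 2 = 5.

2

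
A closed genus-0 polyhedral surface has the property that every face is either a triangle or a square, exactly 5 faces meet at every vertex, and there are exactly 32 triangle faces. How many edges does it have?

60

Let x be the number of squares; then F = 32 + x.
Edge–face incidences: 2E = 3·32 + 4·x = 96 + 4x.
Every vertex has degree 5, so 5V = 2E.
Euler: V − E + F = 2 ⇒ (2E)/5 − E + (32 + x) = 2.
Multiply by 10: 2·(2E) − 5·(2E) + 10·(32 + x) = 20, i.e. 320 + 10x − 3·(96 + 4x) = 20.
Collecting terms: −2x + 32 = 20, so −2x = −12, so x = 6.
Then 2E = 96 + 4·6 = 120, so E = 60, V = 2E/5 = 24, F = 32 + 6 = 38.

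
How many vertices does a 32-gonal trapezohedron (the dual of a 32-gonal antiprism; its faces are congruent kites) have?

66

The n-trapezohedron (dual of the n-antiprism) has V = 2·32 + 2 = 66, E = 4·32 = 128, F = 2·32 = 64.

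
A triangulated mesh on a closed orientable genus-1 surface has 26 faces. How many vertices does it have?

13

χ = 2 − 2·1 = 0, and every face is a triangle so 3F = 2E.
E = 3·26/2 = 39. Then V = 0 + E − F = 0 + 39 − 26 = 13.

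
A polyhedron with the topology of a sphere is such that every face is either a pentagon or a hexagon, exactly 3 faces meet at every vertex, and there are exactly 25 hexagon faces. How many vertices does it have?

70

Let x be the number of pentagons; then F = 25 + x.
Edge–face incidences: 2E = 6·25 + 5·x = 150 + 5x.
Every vertex has degree 3, so 3V = 2E.
Euler: V − E + F = 2 ⇒ (2E)/3 − E + (25 + x) = 2.
Multiply by 6: 2·(2E) − 3·(2E) + 6·(25 + x) = 12, i.e. 150 + 6x − (150 + 5x) = 12.
Collecting terms: x = 12.
Then 2E = 150 + 5·12 = 210, so E = 105, V = 2E/3 = 70, F = 25 + 12 = 37.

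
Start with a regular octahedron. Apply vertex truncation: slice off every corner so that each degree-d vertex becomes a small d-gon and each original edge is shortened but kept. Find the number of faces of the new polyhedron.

The base solid has V = 6, E = 12, F = 8.
Truncation replaces each original edge-end by a new vertex, so V′ = 2E = 24.
Each original edge survives, and each old vertex of degree d contributes d new edges; summing degrees gives Σd = 2E, so E′ = E + 2E = 3E = 36.
Each original face survives and each original vertex becomes one new face: F′ = F + V = 14.

14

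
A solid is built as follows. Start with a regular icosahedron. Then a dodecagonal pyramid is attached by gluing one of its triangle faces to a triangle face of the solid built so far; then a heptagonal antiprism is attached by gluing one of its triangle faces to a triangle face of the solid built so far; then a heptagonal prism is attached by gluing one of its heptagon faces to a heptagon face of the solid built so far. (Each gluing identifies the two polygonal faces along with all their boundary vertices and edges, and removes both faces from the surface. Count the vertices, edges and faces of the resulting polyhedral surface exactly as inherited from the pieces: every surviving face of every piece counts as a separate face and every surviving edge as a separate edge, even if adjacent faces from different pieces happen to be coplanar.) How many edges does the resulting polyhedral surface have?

A regular icosahedron: V=12, E=30, F=20.
Attach a dodecagonal pyramid (V=13, E=24, F=13) along a 3-gon: merge 3 vertices and 3 edges, delete both glued faces → V=22, E=51, F=31.
Attach a heptagonal antiprism (V=14, E=28, F=16) along a 3-gon: merge 3 vertices and 3 edges, delete both glued faces → V=33, E=76, F=45.
Attach a heptagonal prism (V=14, E=21, F=9) along a 7-gon: merge 7 vertices and 7 edges, delete both glued faces → V=40, E=90, F=52.
Check: V − E + F = 40 − 90 + 52 = 2.

90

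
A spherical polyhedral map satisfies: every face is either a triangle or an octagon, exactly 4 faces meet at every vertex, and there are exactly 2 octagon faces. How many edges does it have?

32

Let x be the number of triangles; then F = 2 + x.
Edge–face incidences: 2E = 8·2 + 3·x = 16 + 3x.
Every vertex has degree 4, so 4V = 2E.
Euler: V − E + F = 2 ⇒ (2E)/4 − E + (2 + x) = 2.
Multiply by 8: 2·(2E) − 4·(2E) + 8·(2 + x) = 16, i.e. 16 + 8x − 2·(16 + 3x) = 16.
Collecting terms: 2x − 16 = 16, so 2x = 32, so x = 16.
Then 2E = 16 + 3·16 = 64, so E = 32, V = 2E/4 = 16, F = 2 + 16 = 18.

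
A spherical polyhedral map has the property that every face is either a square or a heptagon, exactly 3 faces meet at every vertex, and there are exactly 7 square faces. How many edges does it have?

21

Let x be the number of heptagons; then F = 7 + x.
Edge–face incidences: 2E = 4·7 + 7·x = 28 + 7x.
Every vertex has degree 3, so 3V = 2E.
Euler: V − E + F = 2 ⇒ (2E)/3 − E + (7 + x) = 2.
Multiply by 6: 2·(2E) − 3·(2E) + 6·(7 + x) = 12, i.e. 42 + 6x − (28 + 7x) = 12.
Collecting terms: −x + 14 = 12, so −x = −2, so x = 2.
Then 2E = 28 + 7·2 = 42, so E = 21, V = 2E/3 = 14, F = 7 + 2 = 9.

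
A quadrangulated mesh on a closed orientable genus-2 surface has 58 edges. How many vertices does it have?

27

χ = 2 − 2·2 = -2, and every face is a square so 4F = 2E.
F = 2E/4 = 29. Then V = -2 + E − F = -2 + 58 − 29 = 27.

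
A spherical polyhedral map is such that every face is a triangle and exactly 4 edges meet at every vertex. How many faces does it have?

Each face has 3 edges and each edge borders two faces, so 2E = 3F.
Each vertex has degree 4, so 4V = 2E and hence V = 3F/4.
Euler: V − E + F = 2 ⇒ (3F/4) − (3F/2) + F = 2.
Multiply by 8: (6 − 12 + 8)F = 16, i.e. 2F = 16.
So F = 8, E = 3·8/2 = 12, V = 3·8/4 = 6.

8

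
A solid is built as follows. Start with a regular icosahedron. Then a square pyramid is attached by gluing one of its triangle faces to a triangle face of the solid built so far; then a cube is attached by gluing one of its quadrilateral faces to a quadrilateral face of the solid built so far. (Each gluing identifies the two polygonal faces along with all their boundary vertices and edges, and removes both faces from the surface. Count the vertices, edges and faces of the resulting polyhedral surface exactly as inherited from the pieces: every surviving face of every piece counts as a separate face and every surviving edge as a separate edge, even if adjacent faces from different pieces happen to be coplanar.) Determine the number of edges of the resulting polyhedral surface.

A regular icosahedron: V=12, E=30, F=20.
Attach a square pyramid (V=5, E=8, F=5) along a 3-gon: merge 3 vertices and 3 edges, delete both glued faces → V=14, E=35, F=23.
Attach a cube (V=8, E=12, F=6) along a 4-gon: merge 4 vertices and 4 edges, delete both glued faces → V=18, E=43, F=27.
Check: V − E + F = 18 − 43 + 27 = 2.

43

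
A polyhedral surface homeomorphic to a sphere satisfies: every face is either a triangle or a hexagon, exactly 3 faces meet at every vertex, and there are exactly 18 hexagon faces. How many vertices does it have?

40

Let x be the number of triangles; then F = 18 + x.
Edge–face incidences: 2E = 6·18 + 3·x = 108 + 3x.
Every vertex has degree 3, so 3V = 2E.
Euler: V − E + F = 2 ⇒ (2E)/3 − E + (18 + x) = 2.
Multiply by 6: 2·(2E) − 3·(2E) + 6·(18 + x) = 12, i.e. 108 + 6x − (108 + 3x) = 12.
Collecting terms: 3x = 12, so x = 4.
Then 2E = 108 + 3·4 = 120, so E = 60, V = 2E/3 = 40, F = 18 + 4 = 22.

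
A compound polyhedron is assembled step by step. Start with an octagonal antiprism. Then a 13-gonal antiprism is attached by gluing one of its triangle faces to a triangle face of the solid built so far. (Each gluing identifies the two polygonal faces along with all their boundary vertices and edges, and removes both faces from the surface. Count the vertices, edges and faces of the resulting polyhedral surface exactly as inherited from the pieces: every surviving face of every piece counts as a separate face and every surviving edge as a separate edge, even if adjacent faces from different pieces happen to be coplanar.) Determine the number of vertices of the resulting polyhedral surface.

An octagonal antiprism: V=16, E=32, F=18.
Attach a 13-gonal antiprism (V=26, E=52, F=28) along a 3-gon: merge 3 vertices and 3 edges, delete both glued faces → V=39, E=81, F=44.
Check: V − E + F = 39 − 81 + 44 = 2.

39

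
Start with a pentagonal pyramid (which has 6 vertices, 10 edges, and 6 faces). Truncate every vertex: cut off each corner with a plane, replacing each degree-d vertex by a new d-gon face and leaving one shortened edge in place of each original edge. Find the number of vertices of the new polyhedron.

Truncation replaces each original edge-end by a new vertex, so V′ = 2E = 20.
Each original edge survives, and each old vertex of degree d contributes d new edges; summing degrees gives Σd = 2E, so E′ = E + 2E = 3E = 30.
Each original face survives and each original vertex becomes one new face: F′ = F + V = 12.

20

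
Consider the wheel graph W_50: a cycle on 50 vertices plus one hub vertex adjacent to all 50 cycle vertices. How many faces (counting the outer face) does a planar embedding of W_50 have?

51

W_50 has V = 50 + 1 = 51 vertices and E = 2·50 = 100 edges.
By Euler's formula F = 2 − V + E = 2 − 51 + 100 = 51.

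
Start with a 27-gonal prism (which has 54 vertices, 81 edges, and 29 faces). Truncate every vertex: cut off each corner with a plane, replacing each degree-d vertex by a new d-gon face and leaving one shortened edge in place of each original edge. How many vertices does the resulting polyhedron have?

Truncation replaces each original edge-end by a new vertex, so V′ = 2E = 162.
Each original edge survives, and each old vertex of degree d contributes d new edges; summing degrees gives Σd = 2E, so E′ = E + 2E = 3E = 243.
Each original face survives and each original vertex becomes one new face: F′ = F + V = 83.

162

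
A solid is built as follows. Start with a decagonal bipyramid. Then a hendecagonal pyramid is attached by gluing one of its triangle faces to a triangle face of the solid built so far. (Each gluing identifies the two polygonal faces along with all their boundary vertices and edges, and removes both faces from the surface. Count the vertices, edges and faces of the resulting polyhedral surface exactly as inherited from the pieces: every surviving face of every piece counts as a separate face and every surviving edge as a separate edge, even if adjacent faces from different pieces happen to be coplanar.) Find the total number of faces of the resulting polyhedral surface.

30

A decagonal bipyramid: V=12, E=30, F=20.
Attach a hendecagonal pyramid (V=12, E=22, F=12) along a 3-gon: merge 3 vertices and 3 edges, delete both glued faces → V=21, E=49, F=30.
Check: V − E + F = 21 − 49 + 30 = 2.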